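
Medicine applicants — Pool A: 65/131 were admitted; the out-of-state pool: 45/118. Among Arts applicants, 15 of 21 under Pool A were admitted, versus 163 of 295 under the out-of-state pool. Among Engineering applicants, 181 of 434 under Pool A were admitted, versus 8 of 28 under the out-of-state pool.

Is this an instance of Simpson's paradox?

Yes

Medicine: Pool A 65/131 = 49.6%, the out-of-state pool 45/118 = 38.1% → Pool A
Arts: Pool A 15/21 = 71.4%, the out-of-state pool 163/295 = 55.3% → Pool A
Engineering: Pool A 181/434 = 41.7%, the out-of-state pool 8/28 = 28.6% → Pool A
Overall: Pool A 261/586 = 44.5%, the out-of-state pool 216/441 = 49.0% → the out-of-state pool
Pool A wins each department group but the out-of-state pool wins overall — the comparison reverses. Pool A's applicants skew toward Engineering, which has a lower base rate.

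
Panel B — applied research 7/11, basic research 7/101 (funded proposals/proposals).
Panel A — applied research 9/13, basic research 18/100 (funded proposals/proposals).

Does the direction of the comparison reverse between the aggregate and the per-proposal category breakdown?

Applied research: Panel B 7/11 = 63.6%, Panel A 9/13 = 69.2% → Panel A
Basic research: Panel B 7/101 = 6.9%, Panel A 18/100 = 18.0% → Panel A
Overall: Panel B 14/112 = 12.5%, Panel A 27/113 = 23.9% → Panel A
Panel A wins overall and in every proposal group — no reversal.

No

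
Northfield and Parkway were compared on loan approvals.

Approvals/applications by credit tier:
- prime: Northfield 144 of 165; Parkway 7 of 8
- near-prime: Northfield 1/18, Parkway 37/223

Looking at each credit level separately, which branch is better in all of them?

Parkway

Prime: Northfield 144/165 = 87.3%, Parkway 7/8 = 87.5% → Parkway
Near-prime: Northfield 1/18 = 5.6%, Parkway 37/223 = 16.6% → Parkway
Parkway has the higher rate in both groups.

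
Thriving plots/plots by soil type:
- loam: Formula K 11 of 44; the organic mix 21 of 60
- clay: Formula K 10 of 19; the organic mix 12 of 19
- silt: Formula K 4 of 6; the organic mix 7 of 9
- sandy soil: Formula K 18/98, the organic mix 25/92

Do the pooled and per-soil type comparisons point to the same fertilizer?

Yes

Loam: Formula K 11/44 = 25.0%, the organic mix 21/60 = 35.0% → the organic mix
Clay: Formula K 10/19 = 52.6%, the organic mix 12/19 = 63.2% → the organic mix
Silt: Formula K 4/6 = 66.7%, the organic mix 7/9 = 77.8% → the organic mix
Sandy soil: Formula K 18/98 = 18.4%, the organic mix 25/92 = 27.2% → the organic mix
Overall: Formula K 43/167 = 25.7%, the organic mix 65/180 = 36.1% → the organic mix
The organic mix wins overall and in every soil group — no reversal.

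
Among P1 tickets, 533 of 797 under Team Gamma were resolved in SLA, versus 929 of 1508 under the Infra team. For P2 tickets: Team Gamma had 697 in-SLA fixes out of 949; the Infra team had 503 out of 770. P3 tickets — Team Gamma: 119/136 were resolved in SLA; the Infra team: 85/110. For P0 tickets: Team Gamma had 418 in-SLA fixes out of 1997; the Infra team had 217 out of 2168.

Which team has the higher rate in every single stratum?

Team Gamma

P1: Team Gamma 533/797 = 66.9%, the Infra team 929/1508 = 61.6% → Team Gamma
P2: Team Gamma 697/949 = 73.4%, the Infra team 503/770 = 65.3% → Team Gamma
P3: Team Gamma 119/136 = 87.5%, the Infra team 85/110 = 77.3% → Team Gamma
P0: Team Gamma 418/1997 = 20.9%, the Infra team 217/2168 = 10.0% → Team Gamma
Team Gamma has the higher rate in all 4 groups.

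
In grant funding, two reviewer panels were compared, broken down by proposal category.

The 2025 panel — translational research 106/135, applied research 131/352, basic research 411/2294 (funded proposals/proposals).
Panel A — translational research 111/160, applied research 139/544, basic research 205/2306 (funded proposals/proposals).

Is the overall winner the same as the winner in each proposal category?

Yes

Translational research: the 2025 panel 106/135 = 78.5%, Panel A 111/160 = 69.4% → the 2025 panel
Applied research: the 2025 panel 131/352 = 37.2%, Panel A 139/544 = 25.6% → the 2025 panel
Basic research: the 2025 panel 411/2294 = 17.9%, Panel A 205/2306 = 8.9% → the 2025 panel
Overall: the 2025 panel 648/2781 = 23.3%, Panel A 455/3010 = 15.1% → the 2025 panel
The 2025 panel wins overall and in every proposal group — no reversal.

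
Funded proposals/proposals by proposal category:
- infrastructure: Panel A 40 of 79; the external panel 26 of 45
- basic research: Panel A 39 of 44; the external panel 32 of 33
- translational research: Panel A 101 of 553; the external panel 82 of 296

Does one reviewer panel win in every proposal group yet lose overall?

Infrastructure: Panel A 40/79 = 50.6%, the external panel 26/45 = 57.8% → the external panel
Basic research: Panel A 39/44 = 88.6%, the external panel 32/33 = 97.0% → the external panel
Translational research: Panel A 101/553 = 18.3%, the external panel 82/296 = 27.7% → the external panel
Overall: Panel A 180/676 = 26.6%, the external panel 140/374 = 37.4% → the external panel
The external panel wins overall and in every proposal group — no reversal.

No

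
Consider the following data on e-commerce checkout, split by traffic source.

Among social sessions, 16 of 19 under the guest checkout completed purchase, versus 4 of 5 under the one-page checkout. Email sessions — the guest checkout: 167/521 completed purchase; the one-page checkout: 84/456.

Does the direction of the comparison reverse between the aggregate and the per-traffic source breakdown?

Social: the guest checkout 16/19 = 84.2%, the one-page checkout 4/5 = 80.0% → the guest checkout
Email: the guest checkout 167/521 = 32.1%, the one-page checkout 84/456 = 18.4% → the guest checkout
Overall: the guest checkout 183/540 = 33.9%, the one-page checkout 88/461 = 19.1% → the guest checkout
The guest checkout wins overall and in every traffic group — no reversal.

No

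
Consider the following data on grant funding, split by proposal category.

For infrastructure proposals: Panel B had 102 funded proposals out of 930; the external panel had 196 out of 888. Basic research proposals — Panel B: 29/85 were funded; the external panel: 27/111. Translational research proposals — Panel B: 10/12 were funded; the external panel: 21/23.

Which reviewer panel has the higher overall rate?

the external panel

Infrastructure: Panel B 102/930 = 11.0%, the external panel 196/888 = 22.1% → the external panel
Basic research: Panel B 29/85 = 34.1%, the external panel 27/111 = 24.3% → Panel B
Translational research: Panel B 10/12 = 83.3%, the external panel 21/23 = 91.3% → the external panel
Overall: Panel B 141/1027 = 13.7%, the external panel 244/1022 = 23.9% → the external panel
(Neither sweeps every proposal group, but the external panel has the higher pooled rate.)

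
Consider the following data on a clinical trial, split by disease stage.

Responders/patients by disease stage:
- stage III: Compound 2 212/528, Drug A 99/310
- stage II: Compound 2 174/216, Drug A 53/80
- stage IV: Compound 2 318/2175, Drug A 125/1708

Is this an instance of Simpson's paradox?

Stage III: Compound 2 212/528 = 40.2%, Drug A 99/310 = 31.9% → Compound 2
Stage II: Compound 2 174/216 = 80.6%, Drug A 53/80 = 66.2% → Compound 2
Stage IV: Compound 2 318/2175 = 14.6%, Drug A 125/1708 = 7.3% → Compound 2
Overall: Compound 2 704/2919 = 24.1%, Drug A 277/2098 = 13.2% → Compound 2
Compound 2 wins overall and in every disease group — no reversal.

No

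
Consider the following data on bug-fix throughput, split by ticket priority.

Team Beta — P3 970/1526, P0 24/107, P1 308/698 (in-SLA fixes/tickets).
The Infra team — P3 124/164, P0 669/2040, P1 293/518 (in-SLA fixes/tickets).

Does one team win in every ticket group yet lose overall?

P3: Team Beta 970/1526 = 63.6%, the Infra team 124/164 = 75.6% → the Infra team
P0: Team Beta 24/107 = 22.4%, the Infra team 669/2040 = 32.8% → the Infra team
P1: Team Beta 308/698 = 44.1%, the Infra team 293/518 = 56.6% → the Infra team
Overall: Team Beta 1302/2331 = 55.9%, the Infra team 1086/2722 = 39.9% → Team Beta
The Infra team wins each ticket group but Team Beta wins overall — the comparison reverses. The Infra team's tickets skew toward P0, which has a lower base rate.

Yes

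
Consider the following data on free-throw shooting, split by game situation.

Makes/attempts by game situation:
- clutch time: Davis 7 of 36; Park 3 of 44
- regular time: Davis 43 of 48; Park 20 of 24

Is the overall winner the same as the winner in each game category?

Yes

Clutch time: Davis 7/36 = 19.4%, Park 3/44 = 6.8% → Davis
Regular time: Davis 43/48 = 89.6%, Park 20/24 = 83.3% → Davis
Overall: Davis 50/84 = 59.5%, Park 23/68 = 33.8% → Davis
Davis wins overall and in every game group — no reversal.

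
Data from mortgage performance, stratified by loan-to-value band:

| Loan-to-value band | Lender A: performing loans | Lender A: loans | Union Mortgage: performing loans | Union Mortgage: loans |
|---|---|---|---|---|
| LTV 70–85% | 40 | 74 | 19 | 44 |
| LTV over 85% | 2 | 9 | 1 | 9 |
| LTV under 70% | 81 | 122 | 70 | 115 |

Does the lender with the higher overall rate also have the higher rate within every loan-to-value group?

LTV 70–85%: Lender A 40/74 = 54.1%, Union Mortgage 19/44 = 43.2% → Lender A
LTV over 85%: Lender A 2/9 = 22.2%, Union Mortgage 1/9 = 11.1% → Lender A
LTV under 70%: Lender A 81/122 = 66.4%, Union Mortgage 70/115 = 60.9% → Lender A
Overall: Lender A 123/205 = 60.0%, Union Mortgage 90/168 = 53.6% → Lender A
Lender A wins overall and in every loan-to-value group — no reversal.

Yes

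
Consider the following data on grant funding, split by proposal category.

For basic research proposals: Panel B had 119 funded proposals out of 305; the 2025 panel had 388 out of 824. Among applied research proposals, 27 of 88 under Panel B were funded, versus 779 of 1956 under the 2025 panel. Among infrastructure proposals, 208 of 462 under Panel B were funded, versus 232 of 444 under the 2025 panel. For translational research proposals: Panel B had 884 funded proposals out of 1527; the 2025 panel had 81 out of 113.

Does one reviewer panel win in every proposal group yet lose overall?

Basic research: Panel B 119/305 = 39.0%, the 2025 panel 388/824 = 47.1% → the 2025 panel
Applied research: Panel B 27/88 = 30.7%, the 2025 panel 779/1956 = 39.8% → the 2025 panel
Infrastructure: Panel B 208/462 = 45.0%, the 2025 panel 232/444 = 52.3% → the 2025 panel
Translational research: Panel B 884/1527 = 57.9%, the 2025 panel 81/113 = 71.7% → the 2025 panel
Overall: Panel B 1238/2382 = 52.0%, the 2025 panel 1480/3337 = 44.4% → Panel B
The 2025 panel wins each proposal group but Panel B wins overall — the comparison reverses. The 2025 panel's proposals skew toward applied research, which has a lower base rate.

Yes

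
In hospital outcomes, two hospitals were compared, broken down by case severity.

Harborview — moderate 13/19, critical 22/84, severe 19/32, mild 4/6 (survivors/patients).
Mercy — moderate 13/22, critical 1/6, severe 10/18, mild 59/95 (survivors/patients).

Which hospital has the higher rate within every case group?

Moderate: Harborview 13/19 = 68.4%, Mercy 13/22 = 59.1% → Harborview
Critical: Harborview 22/84 = 26.2%, Mercy 1/6 = 16.7% → Harborview
Severe: Harborview 19/32 = 59.4%, Mercy 10/18 = 55.6% → Harborview
Mild: Harborview 4/6 = 66.7%, Mercy 59/95 = 62.1% → Harborview
Harborview has the higher rate in all 4 groups.

Harborview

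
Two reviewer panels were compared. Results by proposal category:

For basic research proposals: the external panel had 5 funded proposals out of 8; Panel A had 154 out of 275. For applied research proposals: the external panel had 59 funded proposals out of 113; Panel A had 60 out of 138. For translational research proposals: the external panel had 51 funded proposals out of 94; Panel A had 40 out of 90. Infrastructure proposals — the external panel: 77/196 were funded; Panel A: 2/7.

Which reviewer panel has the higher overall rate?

Basic research: the external panel 5/8 = 62.5%, Panel A 154/275 = 56.0% → the external panel
Applied research: the external panel 59/113 = 52.2%, Panel A 60/138 = 43.5% → the external panel
Translational research: the external panel 51/94 = 54.3%, Panel A 40/90 = 44.4% → the external panel
Infrastructure: the external panel 77/196 = 39.3%, Panel A 2/7 = 28.6% → the external panel
Overall: the external panel 192/411 = 46.7%, Panel A 256/510 = 50.2% → Panel A
(The external panel wins every proposal group but Panel A wins overall — the external panel's proposals skew toward the low-rate infrastructure group.)

Panel A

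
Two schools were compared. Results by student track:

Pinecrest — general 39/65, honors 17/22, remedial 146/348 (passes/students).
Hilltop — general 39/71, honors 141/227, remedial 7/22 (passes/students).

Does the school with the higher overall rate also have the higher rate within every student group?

General: Pinecrest 39/65 = 60.0%, Hilltop 39/71 = 54.9% → Pinecrest
Honors: Pinecrest 17/22 = 77.3%, Hilltop 141/227 = 62.1% → Pinecrest
Remedial: Pinecrest 146/348 = 42.0%, Hilltop 7/22 = 31.8% → Pinecrest
Overall: Pinecrest 202/435 = 46.4%, Hilltop 187/320 = 58.4% → Hilltop
Pinecrest wins each student group but Hilltop wins overall — the comparison reverses. Pinecrest's students skew toward remedial, which has a lower base rate.

No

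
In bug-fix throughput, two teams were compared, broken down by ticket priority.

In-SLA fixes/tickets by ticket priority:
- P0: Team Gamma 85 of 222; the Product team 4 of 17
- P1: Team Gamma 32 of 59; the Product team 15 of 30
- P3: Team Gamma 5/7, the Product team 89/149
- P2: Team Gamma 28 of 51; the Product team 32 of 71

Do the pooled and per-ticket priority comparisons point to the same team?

P0: Team Gamma 85/222 = 38.3%, the Product team 4/17 = 23.5% → Team Gamma
P1: Team Gamma 32/59 = 54.2%, the Product team 15/30 = 50.0% → Team Gamma
P3: Team Gamma 5/7 = 71.4%, the Product team 89/149 = 59.7% → Team Gamma
P2: Team Gamma 28/51 = 54.9%, the Product team 32/71 = 45.1% → Team Gamma
Overall: Team Gamma 150/339 = 44.2%, the Product team 140/267 = 52.4% → the Product team
Team Gamma wins each ticket group but the Product team wins overall — the comparison reverses. Team Gamma's tickets skew toward P0, which has a lower base rate.

No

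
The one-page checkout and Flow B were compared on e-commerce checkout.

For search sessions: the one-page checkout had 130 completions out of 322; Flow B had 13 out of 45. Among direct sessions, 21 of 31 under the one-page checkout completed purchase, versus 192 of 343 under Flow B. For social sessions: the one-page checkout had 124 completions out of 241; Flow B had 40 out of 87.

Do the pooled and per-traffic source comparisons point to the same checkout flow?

Search: the one-page checkout 130/322 = 40.4%, Flow B 13/45 = 28.9% → the one-page checkout
Direct: the one-page checkout 21/31 = 67.7%, Flow B 192/343 = 56.0% → the one-page checkout
Social: the one-page checkout 124/241 = 51.5%, Flow B 40/87 = 46.0% → the one-page checkout
Overall: the one-page checkout 275/594 = 46.3%, Flow B 245/475 = 51.6% → Flow B
The one-page checkout wins each traffic group but Flow B wins overall — the comparison reverses. The one-page checkout's sessions skew toward search, which has a lower base rate.

No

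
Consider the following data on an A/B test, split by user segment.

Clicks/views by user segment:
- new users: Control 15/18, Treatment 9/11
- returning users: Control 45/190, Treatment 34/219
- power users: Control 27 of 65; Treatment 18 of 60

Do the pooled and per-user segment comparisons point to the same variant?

Yes

New users: Control 15/18 = 83.3%, Treatment 9/11 = 81.8% → Control
Returning users: Control 45/190 = 23.7%, Treatment 34/219 = 15.5% → Control
Power users: Control 27/65 = 41.5%, Treatment 18/60 = 30.0% → Control
Overall: Control 87/273 = 31.9%, Treatment 61/290 = 21.0% → Control
Control wins overall and in every user group — no reversal.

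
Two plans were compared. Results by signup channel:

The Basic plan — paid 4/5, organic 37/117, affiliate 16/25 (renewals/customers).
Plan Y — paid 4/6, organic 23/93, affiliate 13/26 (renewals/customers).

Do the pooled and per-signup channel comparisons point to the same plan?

Yes

Paid: the Basic plan 4/5 = 80.0%, Plan Y 4/6 = 66.7% → the Basic plan
Organic: the Basic plan 37/117 = 31.6%, Plan Y 23/93 = 24.7% → the Basic plan
Affiliate: the Basic plan 16/25 = 64.0%, Plan Y 13/26 = 50.0% → the Basic plan
Overall: the Basic plan 57/147 = 38.8%, Plan Y 40/125 = 32.0% → the Basic plan
The Basic plan wins overall and in every signup group — no reversal.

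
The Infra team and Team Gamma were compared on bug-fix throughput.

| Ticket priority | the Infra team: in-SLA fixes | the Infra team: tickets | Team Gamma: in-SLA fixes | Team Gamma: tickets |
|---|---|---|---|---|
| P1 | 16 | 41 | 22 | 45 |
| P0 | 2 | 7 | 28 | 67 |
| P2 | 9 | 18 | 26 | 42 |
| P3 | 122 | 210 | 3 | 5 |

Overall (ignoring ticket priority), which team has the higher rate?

the Infra team

P1: the Infra team 16/41 = 39.0%, Team Gamma 22/45 = 48.9% → Team Gamma
P0: the Infra team 2/7 = 28.6%, Team Gamma 28/67 = 41.8% → Team Gamma
P2: the Infra team 9/18 = 50.0%, Team Gamma 26/42 = 61.9% → Team Gamma
P3: the Infra team 122/210 = 58.1%, Team Gamma 3/5 = 60.0% → Team Gamma
Overall: the Infra team 149/276 = 54.0%, Team Gamma 79/159 = 49.7% → the Infra team
(Team Gamma wins every ticket group but the Infra team wins overall — Team Gamma's tickets skew toward the low-rate P0 group.)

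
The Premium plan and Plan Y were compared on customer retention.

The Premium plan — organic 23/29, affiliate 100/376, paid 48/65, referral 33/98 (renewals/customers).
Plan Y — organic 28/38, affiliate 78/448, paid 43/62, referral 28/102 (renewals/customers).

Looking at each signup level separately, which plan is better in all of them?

the Premium plan

Organic: the Premium plan 23/29 = 79.3%, Plan Y 28/38 = 73.7% → the Premium plan
Affiliate: the Premium plan 100/376 = 26.6%, Plan Y 78/448 = 17.4% → the Premium plan
Paid: the Premium plan 48/65 = 73.8%, Plan Y 43/62 = 69.4% → the Premium plan
Referral: the Premium plan 33/98 = 33.7%, Plan Y 28/102 = 27.5% → the Premium plan
The Premium plan has the higher rate in all 4 groups.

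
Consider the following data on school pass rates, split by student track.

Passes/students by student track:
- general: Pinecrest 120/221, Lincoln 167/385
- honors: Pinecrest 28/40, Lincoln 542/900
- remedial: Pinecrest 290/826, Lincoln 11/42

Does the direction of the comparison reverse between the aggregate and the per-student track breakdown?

General: Pinecrest 120/221 = 54.3%, Lincoln 167/385 = 43.4% → Pinecrest
Honors: Pinecrest 28/40 = 70.0%, Lincoln 542/900 = 60.2% → Pinecrest
Remedial: Pinecrest 290/826 = 35.1%, Lincoln 11/42 = 26.2% → Pinecrest
Overall: Pinecrest 438/1087 = 40.3%, Lincoln 720/1327 = 54.3% → Lincoln
Pinecrest wins each student group but Lincoln wins overall — the comparison reverses. Pinecrest's students skew toward remedial, which has a lower base rate.

Yes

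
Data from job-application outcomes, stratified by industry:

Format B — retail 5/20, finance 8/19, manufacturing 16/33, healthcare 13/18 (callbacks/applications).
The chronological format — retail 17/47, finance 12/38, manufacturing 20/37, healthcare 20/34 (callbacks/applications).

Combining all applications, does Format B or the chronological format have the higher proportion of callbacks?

Retail: Format B 5/20 = 25.0%, the chronological format 17/47 = 36.2% → the chronological format
Finance: Format B 8/19 = 42.1%, the chronological format 12/38 = 31.6% → Format B
Manufacturing: Format B 16/33 = 48.5%, the chronological format 20/37 = 54.1% → the chronological format
Healthcare: Format B 13/18 = 72.2%, the chronological format 20/34 = 58.8% → Format B
Overall: Format B 42/90 = 46.7%, the chronological format 69/156 = 44.2% → Format B
(Neither sweeps every industry group, but Format B has the higher pooled rate.)

Format B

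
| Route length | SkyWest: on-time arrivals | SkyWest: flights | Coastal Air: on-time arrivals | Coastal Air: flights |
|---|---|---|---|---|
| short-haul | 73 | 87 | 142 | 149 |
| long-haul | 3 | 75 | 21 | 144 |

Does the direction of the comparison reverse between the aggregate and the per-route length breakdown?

No

Short-haul: SkyWest 73/87 = 83.9%, Coastal Air 142/149 = 95.3% → Coastal Air
Long-haul: SkyWest 3/75 = 4.0%, Coastal Air 21/144 = 14.6% → Coastal Air
Overall: SkyWest 76/162 = 46.9%, Coastal Air 163/293 = 55.6% → Coastal Air
Coastal Air wins overall and in every route group — no reversal.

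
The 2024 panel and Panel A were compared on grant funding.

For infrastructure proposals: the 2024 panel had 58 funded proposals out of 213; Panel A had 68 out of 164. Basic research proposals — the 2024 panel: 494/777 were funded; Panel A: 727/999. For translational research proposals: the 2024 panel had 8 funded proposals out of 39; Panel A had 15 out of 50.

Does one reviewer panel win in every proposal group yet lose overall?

Infrastructure: the 2024 panel 58/213 = 27.2%, Panel A 68/164 = 41.5% → Panel A
Basic research: the 2024 panel 494/777 = 63.6%, Panel A 727/999 = 72.8% → Panel A
Translational research: the 2024 panel 8/39 = 20.5%, Panel A 15/50 = 30.0% → Panel A
Overall: the 2024 panel 560/1029 = 54.4%, Panel A 810/1213 = 66.8% → Panel A
Panel A wins overall and in every proposal group — no reversal.

No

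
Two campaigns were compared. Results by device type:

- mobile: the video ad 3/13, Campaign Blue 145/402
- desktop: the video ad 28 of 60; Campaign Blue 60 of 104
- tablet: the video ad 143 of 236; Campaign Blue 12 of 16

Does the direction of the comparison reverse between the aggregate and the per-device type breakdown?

Yes

Mobile: the video ad 3/13 = 23.1%, Campaign Blue 145/402 = 36.1% → Campaign Blue
Desktop: the video ad 28/60 = 46.7%, Campaign Blue 60/104 = 57.7% → Campaign Blue
Tablet: the video ad 143/236 = 60.6%, Campaign Blue 12/16 = 75.0% → Campaign Blue
Overall: the video ad 174/309 = 56.3%, Campaign Blue 217/522 = 41.6% → the video ad
Campaign Blue wins each device group but the video ad wins overall — the comparison reverses. Campaign Blue's impressions skew toward mobile, which has a lower base rate.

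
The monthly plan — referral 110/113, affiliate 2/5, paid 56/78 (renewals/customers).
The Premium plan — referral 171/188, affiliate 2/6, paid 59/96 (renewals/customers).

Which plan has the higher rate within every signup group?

Referral: the monthly plan 110/113 = 97.3%, the Premium plan 171/188 = 91.0% → the monthly plan
Affiliate: the monthly plan 2/5 = 40.0%, the Premium plan 2/6 = 33.3% → the monthly plan
Paid: the monthly plan 56/78 = 71.8%, the Premium plan 59/96 = 61.5% → the monthly plan
The monthly plan has the higher rate in all 3 groups.

the monthly plan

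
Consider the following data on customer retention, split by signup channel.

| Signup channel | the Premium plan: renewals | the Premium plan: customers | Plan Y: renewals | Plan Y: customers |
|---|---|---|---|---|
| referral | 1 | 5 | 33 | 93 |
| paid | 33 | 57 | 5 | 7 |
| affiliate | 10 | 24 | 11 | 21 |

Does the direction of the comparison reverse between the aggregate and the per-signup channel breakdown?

Yes

Referral: the Premium plan 1/5 = 20.0%, Plan Y 33/93 = 35.5% → Plan Y
Paid: the Premium plan 33/57 = 57.9%, Plan Y 5/7 = 71.4% → Plan Y
Affiliate: the Premium plan 10/24 = 41.7%, Plan Y 11/21 = 52.4% → Plan Y
Overall: the Premium plan 44/86 = 51.2%, Plan Y 49/121 = 40.5% → the Premium plan
Plan Y wins each signup group but the Premium plan wins overall — the comparison reverses. Plan Y's customers skew toward referral, which has a lower base rate.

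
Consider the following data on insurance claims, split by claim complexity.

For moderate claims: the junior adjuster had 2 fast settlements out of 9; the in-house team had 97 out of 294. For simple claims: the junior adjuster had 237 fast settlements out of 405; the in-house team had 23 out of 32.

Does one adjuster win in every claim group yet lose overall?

Yes

Moderate: the junior adjuster 2/9 = 22.2%, the in-house team 97/294 = 33.0% → the in-house team
Simple: the junior adjuster 237/405 = 58.5%, the in-house team 23/32 = 71.9% → the in-house team
Overall: the junior adjuster 239/414 = 57.7%, the in-house team 120/326 = 36.8% → the junior adjuster
The in-house team wins each claim group but the junior adjuster wins overall — the comparison reverses. The in-house team's claims skew toward moderate, which has a lower base rate.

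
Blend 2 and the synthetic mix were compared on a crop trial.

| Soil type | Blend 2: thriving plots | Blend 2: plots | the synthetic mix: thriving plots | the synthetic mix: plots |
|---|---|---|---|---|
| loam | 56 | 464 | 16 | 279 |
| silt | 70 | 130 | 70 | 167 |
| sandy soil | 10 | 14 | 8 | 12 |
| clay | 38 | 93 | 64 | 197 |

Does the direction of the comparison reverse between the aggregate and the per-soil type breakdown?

No

Loam: Blend 2 56/464 = 12.1%, the synthetic mix 16/279 = 5.7% → Blend 2
Silt: Blend 2 70/130 = 53.8%, the synthetic mix 70/167 = 41.9% → Blend 2
Sandy soil: Blend 2 10/14 = 71.4%, the synthetic mix 8/12 = 66.7% → Blend 2
Clay: Blend 2 38/93 = 40.9%, the synthetic mix 64/197 = 32.5% → Blend 2
Overall: Blend 2 174/701 = 24.8%, the synthetic mix 158/655 = 24.1% → Blend 2
Blend 2 wins overall and in every soil group — no reversal.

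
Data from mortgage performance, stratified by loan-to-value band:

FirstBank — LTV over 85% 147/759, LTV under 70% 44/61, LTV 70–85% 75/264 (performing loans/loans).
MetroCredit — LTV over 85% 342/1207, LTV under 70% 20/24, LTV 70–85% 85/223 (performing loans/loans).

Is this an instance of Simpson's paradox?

LTV over 85%: FirstBank 147/759 = 19.4%, MetroCredit 342/1207 = 28.3% → MetroCredit
LTV under 70%: FirstBank 44/61 = 72.1%, MetroCredit 20/24 = 83.3% → MetroCredit
LTV 70–85%: FirstBank 75/264 = 28.4%, MetroCredit 85/223 = 38.1% → MetroCredit
Overall: FirstBank 266/1084 = 24.5%, MetroCredit 447/1454 = 30.7% → MetroCredit
MetroCredit wins overall and in every loan-to-value group — no reversal.

No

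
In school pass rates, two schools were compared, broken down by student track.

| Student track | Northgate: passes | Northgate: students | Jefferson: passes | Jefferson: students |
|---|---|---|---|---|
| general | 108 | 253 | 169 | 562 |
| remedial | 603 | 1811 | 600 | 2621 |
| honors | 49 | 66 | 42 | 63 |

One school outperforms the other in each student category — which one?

General: Northgate 108/253 = 42.7%, Jefferson 169/562 = 30.1% → Northgate
Remedial: Northgate 603/1811 = 33.3%, Jefferson 600/2621 = 22.9% → Northgate
Honors: Northgate 49/66 = 74.2%, Jefferson 42/63 = 66.7% → Northgate
Northgate has the higher rate in all 3 groups.

Northgate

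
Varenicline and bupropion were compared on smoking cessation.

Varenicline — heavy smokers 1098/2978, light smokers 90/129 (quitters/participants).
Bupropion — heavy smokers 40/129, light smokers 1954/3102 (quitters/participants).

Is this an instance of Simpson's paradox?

Heavy smokers: varenicline 1098/2978 = 36.9%, bupropion 40/129 = 31.0% → varenicline
Light smokers: varenicline 90/129 = 69.8%, bupropion 1954/3102 = 63.0% → varenicline
Overall: varenicline 1188/3107 = 38.2%, bupropion 1994/3231 = 61.7% → bupropion
Varenicline wins each dependence group but bupropion wins overall — the comparison reverses. Varenicline's participants skew toward heavy smokers, which has a lower base rate.

Yes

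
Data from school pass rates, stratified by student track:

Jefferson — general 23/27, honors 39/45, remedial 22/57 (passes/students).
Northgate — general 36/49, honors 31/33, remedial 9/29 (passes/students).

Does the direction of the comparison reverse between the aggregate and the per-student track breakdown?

No

General: Jefferson 23/27 = 85.2%, Northgate 36/49 = 73.5% → Jefferson
Honors: Jefferson 39/45 = 86.7%, Northgate 31/33 = 93.9% → Northgate
Remedial: Jefferson 22/57 = 38.6%, Northgate 9/29 = 31.0% → Jefferson
Overall: Jefferson 84/129 = 65.1%, Northgate 76/111 = 68.5% → Northgate
Neither sweeps: Jefferson wins 2 of 3 groups, Northgate wins 1. Northgate wins overall but not every group — no Simpson reversal.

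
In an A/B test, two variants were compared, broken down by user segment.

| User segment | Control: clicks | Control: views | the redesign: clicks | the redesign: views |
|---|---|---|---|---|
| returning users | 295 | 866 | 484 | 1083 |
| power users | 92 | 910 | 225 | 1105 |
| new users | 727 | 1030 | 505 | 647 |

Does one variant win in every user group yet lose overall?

No

Returning users: Control 295/866 = 34.1%, the redesign 484/1083 = 44.7% → the redesign
Power users: Control 92/910 = 10.1%, the redesign 225/1105 = 20.4% → the redesign
New users: Control 727/1030 = 70.6%, the redesign 505/647 = 78.1% → the redesign
Overall: Control 1114/2806 = 39.7%, the redesign 1214/2835 = 42.8% → the redesign
The redesign wins overall and in every user group — no reversal.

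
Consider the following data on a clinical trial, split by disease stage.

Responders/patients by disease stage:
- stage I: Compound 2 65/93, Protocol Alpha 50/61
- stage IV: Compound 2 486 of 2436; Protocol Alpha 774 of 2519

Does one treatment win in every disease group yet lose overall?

No

Stage I: Compound 2 65/93 = 69.9%, Protocol Alpha 50/61 = 82.0% → Protocol Alpha
Stage IV: Compound 2 486/2436 = 20.0%, Protocol Alpha 774/2519 = 30.7% → Protocol Alpha
Overall: Compound 2 551/2529 = 21.8%, Protocol Alpha 824/2580 = 31.9% → Protocol Alpha
Protocol Alpha wins overall and in every disease group — no reversal.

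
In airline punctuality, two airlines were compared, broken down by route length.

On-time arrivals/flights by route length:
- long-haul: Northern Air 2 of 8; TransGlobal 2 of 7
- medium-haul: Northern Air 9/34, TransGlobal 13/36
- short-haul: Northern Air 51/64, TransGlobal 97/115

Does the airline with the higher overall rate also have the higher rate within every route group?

Long-haul: Northern Air 2/8 = 25.0%, TransGlobal 2/7 = 28.6% → TransGlobal
Medium-haul: Northern Air 9/34 = 26.5%, TransGlobal 13/36 = 36.1% → TransGlobal
Short-haul: Northern Air 51/64 = 79.7%, TransGlobal 97/115 = 84.3% → TransGlobal
Overall: Northern Air 62/106 = 58.5%, TransGlobal 112/158 = 70.9% → TransGlobal
TransGlobal wins overall and in every route group — no reversal.

Yes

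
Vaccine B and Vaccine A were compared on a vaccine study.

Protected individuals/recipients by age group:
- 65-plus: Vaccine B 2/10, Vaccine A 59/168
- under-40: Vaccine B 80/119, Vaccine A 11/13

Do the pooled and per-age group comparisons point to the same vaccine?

65-plus: Vaccine B 2/10 = 20.0%, Vaccine A 59/168 = 35.1% → Vaccine A
Under-40: Vaccine B 80/119 = 67.2%, Vaccine A 11/13 = 84.6% → Vaccine A
Overall: Vaccine B 82/129 = 63.6%, Vaccine A 70/181 = 38.7% → Vaccine B
Vaccine A wins each age group but Vaccine B wins overall — the comparison reverses. Vaccine A's recipients skew toward 65-plus, which has a lower base rate.

No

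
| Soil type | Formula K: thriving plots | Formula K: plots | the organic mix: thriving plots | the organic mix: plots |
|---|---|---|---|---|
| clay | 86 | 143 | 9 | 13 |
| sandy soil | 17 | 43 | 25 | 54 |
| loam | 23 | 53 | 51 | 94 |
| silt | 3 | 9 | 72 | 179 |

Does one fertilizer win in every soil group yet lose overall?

Clay: Formula K 86/143 = 60.1%, the organic mix 9/13 = 69.2% → the organic mix
Sandy soil: Formula K 17/43 = 39.5%, the organic mix 25/54 = 46.3% → the organic mix
Loam: Formula K 23/53 = 43.4%, the organic mix 51/94 = 54.3% → the organic mix
Silt: Formula K 3/9 = 33.3%, the organic mix 72/179 = 40.2% → the organic mix
Overall: Formula K 129/248 = 52.0%, the organic mix 157/340 = 46.2% → Formula K
The organic mix wins each soil group but Formula K wins overall — the comparison reverses. The organic mix's plots skew toward silt, which has a lower base rate.

Yes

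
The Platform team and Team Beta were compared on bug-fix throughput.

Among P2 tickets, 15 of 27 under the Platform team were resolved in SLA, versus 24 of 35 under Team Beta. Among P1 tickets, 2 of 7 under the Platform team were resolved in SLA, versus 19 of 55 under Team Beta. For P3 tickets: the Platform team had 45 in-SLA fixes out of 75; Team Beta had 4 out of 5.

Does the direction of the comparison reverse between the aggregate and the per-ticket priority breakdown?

Yes

P2: the Platform team 15/27 = 55.6%, Team Beta 24/35 = 68.6% → Team Beta
P1: the Platform team 2/7 = 28.6%, Team Beta 19/55 = 34.5% → Team Beta
P3: the Platform team 45/75 = 60.0%, Team Beta 4/5 = 80.0% → Team Beta
Overall: the Platform team 62/109 = 56.9%, Team Beta 47/95 = 49.5% → the Platform team
Team Beta wins each ticket group but the Platform team wins overall — the comparison reverses. Team Beta's tickets skew toward P1, which has a lower base rate.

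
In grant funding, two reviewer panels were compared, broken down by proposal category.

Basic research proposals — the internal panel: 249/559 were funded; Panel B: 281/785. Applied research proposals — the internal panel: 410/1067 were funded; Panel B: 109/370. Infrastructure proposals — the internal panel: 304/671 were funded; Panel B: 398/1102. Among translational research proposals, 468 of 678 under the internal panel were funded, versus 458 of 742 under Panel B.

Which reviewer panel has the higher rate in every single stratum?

Basic research: the internal panel 249/559 = 44.5%, Panel B 281/785 = 35.8% → the internal panel
Applied research: the internal panel 410/1067 = 38.4%, Panel B 109/370 = 29.5% → the internal panel
Infrastructure: the internal panel 304/671 = 45.3%, Panel B 398/1102 = 36.1% → the internal panel
Translational research: the internal panel 468/678 = 69.0%, Panel B 458/742 = 61.7% → the internal panel
The internal panel has the higher rate in all 4 groups.

the internal panel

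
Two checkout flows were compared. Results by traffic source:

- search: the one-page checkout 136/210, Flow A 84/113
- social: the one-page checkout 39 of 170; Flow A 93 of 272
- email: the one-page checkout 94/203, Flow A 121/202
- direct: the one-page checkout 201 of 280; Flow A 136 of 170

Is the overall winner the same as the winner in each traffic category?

Yes

Search: the one-page checkout 136/210 = 64.8%, Flow A 84/113 = 74.3% → Flow A
Social: the one-page checkout 39/170 = 22.9%, Flow A 93/272 = 34.2% → Flow A
Email: the one-page checkout 94/203 = 46.3%, Flow A 121/202 = 59.9% → Flow A
Direct: the one-page checkout 201/280 = 71.8%, Flow A 136/170 = 80.0% → Flow A
Overall: the one-page checkout 470/863 = 54.5%, Flow A 434/757 = 57.3% → Flow A
Flow A wins overall and in every traffic group — no reversal.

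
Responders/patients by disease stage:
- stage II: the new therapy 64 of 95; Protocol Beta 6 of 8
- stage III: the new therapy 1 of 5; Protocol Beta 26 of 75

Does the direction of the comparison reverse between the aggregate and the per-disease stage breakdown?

Yes

Stage II: the new therapy 64/95 = 67.4%, Protocol Beta 6/8 = 75.0% → Protocol Beta
Stage III: the new therapy 1/5 = 20.0%, Protocol Beta 26/75 = 34.7% → Protocol Beta
Overall: the new therapy 65/100 = 65.0%, Protocol Beta 32/83 = 38.6% → the new therapy
Protocol Beta wins each disease group but the new therapy wins overall — the comparison reverses. Protocol Beta's patients skew toward stage III, which has a lower base rate.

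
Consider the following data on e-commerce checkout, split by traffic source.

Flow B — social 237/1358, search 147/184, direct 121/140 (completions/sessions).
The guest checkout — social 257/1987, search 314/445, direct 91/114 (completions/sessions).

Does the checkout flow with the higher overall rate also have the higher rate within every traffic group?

Yes

Social: Flow B 237/1358 = 17.5%, the guest checkout 257/1987 = 12.9% → Flow B
Search: Flow B 147/184 = 79.9%, the guest checkout 314/445 = 70.6% → Flow B
Direct: Flow B 121/140 = 86.4%, the guest checkout 91/114 = 79.8% → Flow B
Overall: Flow B 505/1682 = 30.0%, the guest checkout 662/2546 = 26.0% → Flow B
Flow B wins overall and in every traffic group — no reversal.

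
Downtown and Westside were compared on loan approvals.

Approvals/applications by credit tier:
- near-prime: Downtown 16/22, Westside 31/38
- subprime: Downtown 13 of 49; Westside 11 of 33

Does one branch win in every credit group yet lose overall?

No

Near-prime: Downtown 16/22 = 72.7%, Westside 31/38 = 81.6% → Westside
Subprime: Downtown 13/49 = 26.5%, Westside 11/33 = 33.3% → Westside
Overall: Downtown 29/71 = 40.8%, Westside 42/71 = 59.2% → Westside
Westside wins overall and in every credit group — no reversal.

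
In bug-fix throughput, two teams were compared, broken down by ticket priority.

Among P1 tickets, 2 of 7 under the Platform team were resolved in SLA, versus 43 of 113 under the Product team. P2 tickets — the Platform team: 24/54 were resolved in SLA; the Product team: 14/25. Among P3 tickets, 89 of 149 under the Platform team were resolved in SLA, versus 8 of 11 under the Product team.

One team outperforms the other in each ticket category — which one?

P1: the Platform team 2/7 = 28.6%, the Product team 43/113 = 38.1% → the Product team
P2: the Platform team 24/54 = 44.4%, the Product team 14/25 = 56.0% → the Product team
P3: the Platform team 89/149 = 59.7%, the Product team 8/11 = 72.7% → the Product team
The Product team has the higher rate in all 3 groups.

the Product team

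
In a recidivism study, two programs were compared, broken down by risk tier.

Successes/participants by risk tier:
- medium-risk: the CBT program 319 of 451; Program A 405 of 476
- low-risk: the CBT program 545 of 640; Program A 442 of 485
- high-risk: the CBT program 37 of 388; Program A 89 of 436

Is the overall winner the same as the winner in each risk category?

Medium-risk: the CBT program 319/451 = 70.7%, Program A 405/476 = 85.1% → Program A
Low-risk: the CBT program 545/640 = 85.2%, Program A 442/485 = 91.1% → Program A
High-risk: the CBT program 37/388 = 9.5%, Program A 89/436 = 20.4% → Program A
Overall: the CBT program 901/1479 = 60.9%, Program A 936/1397 = 67.0% → Program A
Program A wins overall and in every risk group — no reversal.

Yes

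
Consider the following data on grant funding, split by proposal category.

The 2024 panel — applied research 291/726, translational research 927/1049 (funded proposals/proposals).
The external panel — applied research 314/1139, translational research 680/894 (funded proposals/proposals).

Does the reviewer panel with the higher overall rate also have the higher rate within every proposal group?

Applied research: the 2024 panel 291/726 = 40.1%, the external panel 314/1139 = 27.6% → the 2024 panel
Translational research: the 2024 panel 927/1049 = 88.4%, the external panel 680/894 = 76.1% → the 2024 panel
Overall: the 2024 panel 1218/1775 = 68.6%, the external panel 994/2033 = 48.9% → the 2024 panel
The 2024 panel wins overall and in every proposal group — no reversal.

Yes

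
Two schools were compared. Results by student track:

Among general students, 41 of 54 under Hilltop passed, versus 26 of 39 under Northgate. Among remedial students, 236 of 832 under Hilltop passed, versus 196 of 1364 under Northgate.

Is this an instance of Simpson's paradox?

General: Hilltop 41/54 = 75.9%, Northgate 26/39 = 66.7% → Hilltop
Remedial: Hilltop 236/832 = 28.4%, Northgate 196/1364 = 14.4% → Hilltop
Overall: Hilltop 277/886 = 31.3%, Northgate 222/1403 = 15.8% → Hilltop
Hilltop wins overall and in every student group — no reversal.

No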